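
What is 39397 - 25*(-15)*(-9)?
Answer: 36022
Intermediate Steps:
39397 - 25*(-15)*(-9) = 39397 - (-375)*(-9) = 39397 - 1*3375 = 39397 - 3375 = 36022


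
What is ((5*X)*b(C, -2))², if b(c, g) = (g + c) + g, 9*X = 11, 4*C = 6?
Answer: 75625/324 ≈ 233.41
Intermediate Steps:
C = 3/2 (C = (¼)*6 = 3/2 ≈ 1.5000)
X = 11/9 (X = (⅑)*11 = 11/9 ≈ 1.2222)
b(c, g) = c + 2*g (b(c, g) = (c + g) + g = c + 2*g)
((5*X)*b(C, -2))² = ((5*(11/9))*(3/2 + 2*(-2)))² = (55*(3/2 - 4)/9)² = ((55/9)*(-5/2))² = (-275/18)² = 75625/324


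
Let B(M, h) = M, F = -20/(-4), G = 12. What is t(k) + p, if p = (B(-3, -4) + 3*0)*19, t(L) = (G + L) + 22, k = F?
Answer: -18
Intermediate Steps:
F = 5 (F = -20*(-¼) = 5)
k = 5
t(L) = 34 + L (t(L) = (12 + L) + 22 = 34 + L)
p = -57 (p = (-3 + 3*0)*19 = (-3 + 0)*19 = -3*19 = -57)
t(k) + p = (34 + 5) - 57 = 39 - 57 = -18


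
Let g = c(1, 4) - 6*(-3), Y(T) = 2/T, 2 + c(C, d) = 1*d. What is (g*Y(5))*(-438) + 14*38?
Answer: -2972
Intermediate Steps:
c(C, d) = -2 + d (c(C, d) = -2 + 1*d = -2 + d)
g = 20 (g = (-2 + 4) - 6*(-3) = 2 - 1*(-18) = 2 + 18 = 20)
(g*Y(5))*(-438) + 14*38 = (20*(2/5))*(-438) + 14*38 = (20*(2*(1/5)))*(-438) + 532 = (20*(2/5))*(-438) + 532 = 8*(-438) + 532 = -3504 + 532 = -2972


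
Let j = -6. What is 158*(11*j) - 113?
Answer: -10541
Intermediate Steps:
158*(11*j) - 113 = 158*(11*(-6)) - 113 = 158*(-66) - 113 = -10428 - 113 = -10541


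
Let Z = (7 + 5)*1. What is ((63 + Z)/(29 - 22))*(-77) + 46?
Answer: -779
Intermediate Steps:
Z = 12 (Z = 12*1 = 12)
((63 + Z)/(29 - 22))*(-77) + 46 = ((63 + 12)/(29 - 22))*(-77) + 46 = (75/7)*(-77) + 46 = -825 + 46 = -779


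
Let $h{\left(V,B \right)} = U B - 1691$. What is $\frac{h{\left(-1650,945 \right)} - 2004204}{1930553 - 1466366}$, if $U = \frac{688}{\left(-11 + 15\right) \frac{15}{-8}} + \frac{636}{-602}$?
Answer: $- \frac{90023999}{19960041} \approx -4.5102$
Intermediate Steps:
$U = - \frac{418946}{4515}$ ($U = \frac{688}{4 \cdot 15 \left(- \frac{1}{8}\right)} + 636 \left(- \frac{1}{602}\right) = \frac{688}{4 \left(- \frac{15}{8}\right)} - \frac{318}{301} = \frac{688}{- \frac{15}{2}} - \frac{318}{301} = 688 \left(- \frac{2}{15}\right) - \frac{318}{301} = - \frac{1376}{15} - \frac{318}{301} = - \frac{418946}{4515} \approx -92.79$)
$h{\left(V,B \right)} = -1691 - \frac{418946 B}{4515}$ ($h{\left(V,B \right)} = - \frac{418946 B}{4515} - 1691 = -1691 - \frac{418946 B}{4515}$)
$\frac{h{\left(-1650,945 \right)} - 2004204}{1930553 - 1466366} = \frac{\left(-1691 - \frac{3770514}{43}\right) - 2004204}{1930553 - 1466366} = \frac{- \frac{3843227}{43} - 2004204}{1930553 - 1466366} = - \frac{90023999}{43 \cdot 464187} = \left(- \frac{90023999}{43}\right) \frac{1}{464187} = - \frac{90023999}{19960041}$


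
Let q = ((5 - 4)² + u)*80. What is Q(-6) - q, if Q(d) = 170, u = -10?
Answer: 890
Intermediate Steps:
q = -720 (q = ((5 - 4)² - 10)*80 = (1² - 10)*80 = (1 - 10)*80 = -9*80 = -720)
Q(-6) - q = 170 - 1*(-720) = 170 + 720 = 890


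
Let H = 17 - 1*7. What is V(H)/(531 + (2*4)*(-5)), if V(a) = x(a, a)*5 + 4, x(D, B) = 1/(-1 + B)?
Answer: 41/4419 ≈ 0.0092781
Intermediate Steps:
H = 10 (H = 17 - 7 = 10)
V(a) = 4 + 5/(-1 + a) (V(a) = 5/(-1 + a) + 4 = 4 + 5/(-1 + a))
V(H)/(531 + (2*4)*(-5)) = ((1 + 4*10)/(-1 + 10))/(531 + (2*4)*(-5)) = ((1 + 40)/9)/(531 + 8*(-5)) = ((⅑)*41)/(531 - 40) = (41/9)/491 = (1/491)*(41/9) = 41/4419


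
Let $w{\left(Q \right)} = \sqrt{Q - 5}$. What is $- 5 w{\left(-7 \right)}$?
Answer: $- 10 i \sqrt{3} \approx - 17.32 i$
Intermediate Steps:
$w{\left(Q \right)} = \sqrt{-5 + Q}$
$- 5 w{\left(-7 \right)} = - 5 \sqrt{-5 - 7} = - 5 \sqrt{-12} = - 5 \cdot 2 i \sqrt{3} = - 10 i \sqrt{3}$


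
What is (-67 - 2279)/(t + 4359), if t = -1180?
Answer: -138/187 ≈ -0.73797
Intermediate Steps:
(-67 - 2279)/(t + 4359) = (-67 - 2279)/(-1180 + 4359) = -2346/3179 = -2346*1/3179 = -138/187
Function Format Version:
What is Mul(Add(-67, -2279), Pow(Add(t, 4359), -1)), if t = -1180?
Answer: Rational(-138, 187) ≈ -0.73797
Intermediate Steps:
Mul(Add(-67, -2279), Pow(Add(t, 4359), -1)) = Mul(Add(-67, -2279), Pow(Add(-1180, 4359), -1)) = Mul(-2346, Pow(3179, -1)) = Mul(-2346, Rational(1, 3179)) = Rational(-138, 187)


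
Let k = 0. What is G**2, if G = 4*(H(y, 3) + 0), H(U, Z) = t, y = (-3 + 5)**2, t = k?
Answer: 0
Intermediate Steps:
t = 0
y = 4 (y = 2**2 = 4)
H(U, Z) = 0
G = 0 (G = 4*(0 + 0) = 4*0 = 0)
G**2 = 0**2 = 0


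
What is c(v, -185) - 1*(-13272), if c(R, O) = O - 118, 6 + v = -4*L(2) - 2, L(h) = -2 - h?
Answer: 12969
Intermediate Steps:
v = 8 (v = -6 + (-4*(-2 - 1*2) - 2) = -6 + (-4*(-2 - 2) - 2) = -6 + (-4*(-4) - 2) = -6 + (16 - 2) = -6 + 14 = 8)
c(R, O) = -118 + O
c(v, -185) - 1*(-13272) = (-118 - 185) - 1*(-13272) = -303 + 13272 = 12969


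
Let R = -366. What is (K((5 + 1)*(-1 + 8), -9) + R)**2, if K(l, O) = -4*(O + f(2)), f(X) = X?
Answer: 114244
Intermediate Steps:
K(l, O) = -8 - 4*O (K(l, O) = -4*(O + 2) = -4*(2 + O) = -8 - 4*O)
(K((5 + 1)*(-1 + 8), -9) + R)**2 = ((-8 - 4*(-9)) - 366)**2 = ((-8 + 36) - 366)**2 = (28 - 366)**2 = (-338)**2 = 114244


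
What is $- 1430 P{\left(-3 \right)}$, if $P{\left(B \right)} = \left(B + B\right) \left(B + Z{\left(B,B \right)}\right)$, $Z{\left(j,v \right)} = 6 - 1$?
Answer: $17160$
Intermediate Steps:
$Z{\left(j,v \right)} = 5$
$P{\left(B \right)} = 2 B \left(5 + B\right)$ ($P{\left(B \right)} = \left(B + B\right) \left(B + 5\right) = 2 B \left(5 + B\right)$)
$- 1430 P{\left(-3 \right)} = - 1430 \cdot 2 \left(-3\right) \left(5 - 3\right) = - 1430 \cdot 2 \left(-3\right) 2 = \left(-1430\right) \left(-12\right) = 17160$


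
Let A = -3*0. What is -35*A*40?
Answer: 0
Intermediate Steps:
A = 0
-35*A*40 = -35*0*40 = 0*40 = 0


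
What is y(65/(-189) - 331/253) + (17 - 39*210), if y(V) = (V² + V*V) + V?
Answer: -18678576911833/2286465489 ≈ -8169.2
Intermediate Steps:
y(V) = V + 2*V² (y(V) = (V² + V²) + V = 2*V² + V = V + 2*V²)
y(65/(-189) - 331/253) + (17 - 39*210) = (65/(-189) - 331/253)*(1 + 2*(65/(-189) - 331/253)) + (17 - 39*210) = (65*(-1/189) - 331*1/253)*(1 + 2*(65*(-1/189) - 331*1/253)) + (17 - 8190) = (-65/189 - 331/253)*(1 + 2*(-65/189 - 331/253)) - 8173 = -79004*(1 + 2*(-79004/47817))/47817 - 8173 = -79004*(1 - 158008/47817)/47817 - 8173 = -79004/47817*(-110191/47817) - 8173 = 8705529764/2286465489 - 8173 = -18678576911833/2286465489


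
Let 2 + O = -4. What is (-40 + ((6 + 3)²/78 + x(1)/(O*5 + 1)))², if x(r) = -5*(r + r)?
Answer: 847799689/568516 ≈ 1491.3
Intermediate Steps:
O = -6 (O = -2 - 4 = -6)
x(r) = -10*r
(-40 + ((6 + 3)²/78 + x(1)/(O*5 + 1)))² = (-40 + ((6 + 3)²/78 + (-10*1)/(-6*5 + 1)))² = (-40 + (9²*(1/78) - 10/(-30 + 1)))² = (-40 + (81*(1/78) - 10/(-29)))² = (-40 + (27/26 - 10*(-1/29)))² = (-40 + (27/26 + 10/29))² = (-40 + 1043/754)² = (-29117/754)² = 847799689/568516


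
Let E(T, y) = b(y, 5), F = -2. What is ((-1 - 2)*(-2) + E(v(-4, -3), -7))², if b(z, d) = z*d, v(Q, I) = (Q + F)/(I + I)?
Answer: 841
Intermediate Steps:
v(Q, I) = (-2 + Q)/(2*I) (v(Q, I) = (Q - 2)/(I + I) = (-2 + Q)/((2*I)) = (-2 + Q)*(1/(2*I)) = (-2 + Q)/(2*I))
b(z, d) = d*z
E(T, y) = 5*y
((-1 - 2)*(-2) + E(v(-4, -3), -7))² = ((-1 - 2)*(-2) + 5*(-7))² = (-3*(-2) - 35)² = (6 - 35)² = (-29)² = 841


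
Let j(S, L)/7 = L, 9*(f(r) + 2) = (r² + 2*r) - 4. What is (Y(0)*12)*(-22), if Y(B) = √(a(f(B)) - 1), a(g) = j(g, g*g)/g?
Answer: -88*I*√163 ≈ -1123.5*I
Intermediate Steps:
f(r) = -22/9 + r²/9 + 2*r/9 (f(r) = -2 + ((r² + 2*r) - 4)/9 = -2 + (-4 + r² + 2*r)/9 = -2 + (-4/9 + r²/9 + 2*r/9) = -22/9 + r²/9 + 2*r/9)
j(S, L) = 7*L
a(g) = 7*g (a(g) = (7*(g*g))/g = (7*g²)/g = 7*g)
Y(B) = √(-163/9 + 7*B²/9 + 14*B/9) (Y(B) = √(7*(-22/9 + B²/9 + 2*B/9) - 1) = √((-154/9 + 7*B²/9 + 14*B/9) - 1) = √(-163/9 + 7*B²/9 + 14*B/9))
(Y(0)*12)*(-22) = ((√(-163 + 7*0² + 14*0)/3)*12)*(-22) = ((√(-163 + 7*0 + 0)/3)*12)*(-22) = ((√(-163 + 0 + 0)/3)*12)*(-22) = ((√(-163)/3)*12)*(-22) = (((I*√163)/3)*12)*(-22) = ((I*√163/3)*12)*(-22) = (4*I*√163)*(-22) = -88*I*√163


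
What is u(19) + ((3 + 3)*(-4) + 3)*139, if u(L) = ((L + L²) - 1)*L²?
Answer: 133900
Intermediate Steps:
u(L) = L²*(-1 + L + L²) (u(L) = (-1 + L + L²)*L² = L²*(-1 + L + L²))
u(19) + ((3 + 3)*(-4) + 3)*139 = 19²*(-1 + 19 + 19²) + ((3 + 3)*(-4) + 3)*139 = 361*(-1 + 19 + 361) + (6*(-4) + 3)*139 = 361*379 + (-24 + 3)*139 = 136819 - 21*139 = 136819 - 2919 = 133900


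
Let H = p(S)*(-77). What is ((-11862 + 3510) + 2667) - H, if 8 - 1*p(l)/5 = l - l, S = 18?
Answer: -2605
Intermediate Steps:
p(l) = 40 (p(l) = 40 - 5*(l - l) = 40 - 5*0 = 40 + 0 = 40)
H = -3080 (H = 40*(-77) = -3080)
((-11862 + 3510) + 2667) - H = ((-11862 + 3510) + 2667) - 1*(-3080) = (-8352 + 2667) + 3080 = -5685 + 3080 = -2605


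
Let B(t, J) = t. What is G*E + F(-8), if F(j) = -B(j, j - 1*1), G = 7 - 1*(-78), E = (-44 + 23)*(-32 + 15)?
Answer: 30353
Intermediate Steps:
E = 357 (E = -21*(-17) = 357)
G = 85 (G = 7 + 78 = 85)
F(j) = -j
G*E + F(-8) = 85*357 - 1*(-8) = 30345 + 8 = 30353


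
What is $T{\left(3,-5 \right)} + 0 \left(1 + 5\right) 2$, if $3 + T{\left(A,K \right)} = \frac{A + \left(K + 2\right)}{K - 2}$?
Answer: $-3$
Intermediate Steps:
$T{\left(A,K \right)} = -3 + \frac{2 + A + K}{-2 + K}$ ($T{\left(A,K \right)} = -3 + \frac{A + \left(K + 2\right)}{K - 2} = -3 + \frac{A + \left(2 + K\right)}{-2 + K} = -3 + \frac{2 + A + K}{-2 + K}$)
$T{\left(3,-5 \right)} + 0 \left(1 + 5\right) 2 = \frac{8 + 3 - -10}{-2 - 5} + 0 \left(1 + 5\right) 2 = \frac{8 + 3 + 10}{-7} + 0 \cdot 6 \cdot 2 = \left(- \frac{1}{7}\right) 21 + 0 \cdot 12 = -3 + 0 = -3$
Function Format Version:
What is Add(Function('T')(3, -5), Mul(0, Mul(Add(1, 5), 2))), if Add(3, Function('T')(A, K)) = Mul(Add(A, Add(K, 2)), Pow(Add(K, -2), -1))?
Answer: -3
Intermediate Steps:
Function('T')(A, K) = Add(-3, Mul(Pow(Add(-2, K), -1), Add(2, A, K))) (Function('T')(A, K) = Add(-3, Mul(Add(A, Add(K, 2)), Pow(Add(K, -2), -1))) = Add(-3, Mul(Add(A, Add(2, K)), Pow(Add(-2, K), -1))) = Add(-3, Mul(Add(2, A, K), Pow(Add(-2, K), -1))) = Add(-3, Mul(Pow(Add(-2, K), -1), Add(2, A, K))))
Add(Function('T')(3, -5), Mul(0, Mul(Add(1, 5), 2))) = Add(Mul(Pow(Add(-2, -5), -1), Add(8, 3, Mul(-2, -5))), Mul(0, Mul(Add(1, 5), 2))) = Add(Mul(Pow(-7, -1), Add(8, 3, 10)), Mul(0, Mul(6, 2))) = Add(Mul(Rational(-1, 7), 21), Mul(0, 12)) = Add(-3, 0) = -3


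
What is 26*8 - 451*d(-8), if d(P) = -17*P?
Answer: -61128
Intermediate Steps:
26*8 - 451*d(-8) = 26*8 - (-7667)*(-8) = 208 - 451*136 = 208 - 61336 = -61128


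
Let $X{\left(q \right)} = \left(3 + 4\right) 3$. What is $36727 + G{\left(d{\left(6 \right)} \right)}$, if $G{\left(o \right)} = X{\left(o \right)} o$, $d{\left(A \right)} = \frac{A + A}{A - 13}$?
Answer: $36691$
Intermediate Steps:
$d{\left(A \right)} = \frac{2 A}{-13 + A}$
$X{\left(q \right)} = 21$ ($X{\left(q \right)} = 7 \cdot 3 = 21$)
$G{\left(o \right)} = 21 o$
$36727 + G{\left(d{\left(6 \right)} \right)} = 36727 + 21 \cdot 2 \cdot 6 \frac{1}{-13 + 6} = 36727 + 21 \cdot 2 \cdot 6 \frac{1}{-7} = 36727 + 21 \cdot 2 \cdot 6 \left(- \frac{1}{7}\right) = 36727 + 21 \left(- \frac{12}{7}\right) = 36727 - 36 = 36691$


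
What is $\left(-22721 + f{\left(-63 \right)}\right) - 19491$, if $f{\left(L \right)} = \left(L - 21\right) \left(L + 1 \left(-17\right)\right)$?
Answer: $-35492$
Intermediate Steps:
$f{\left(L \right)} = \left(-21 + L\right) \left(-17 + L\right)$ ($f{\left(L \right)} = \left(-21 + L\right) \left(L - 17\right) = \left(-21 + L\right) \left(-17 + L\right)$)
$\left(-22721 + f{\left(-63 \right)}\right) - 19491 = \left(-22721 + \left(357 + \left(-63\right)^{2} - -2394\right)\right) - 19491 = \left(-22721 + \left(357 + 3969 + 2394\right)\right) - 19491 = \left(-22721 + 6720\right) - 19491 = -16001 - 19491 = -35492$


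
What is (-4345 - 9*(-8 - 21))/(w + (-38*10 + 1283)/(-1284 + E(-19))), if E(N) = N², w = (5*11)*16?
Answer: -3769532/811337 ≈ -4.6461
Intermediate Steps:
w = 880 (w = 55*16 = 880)
(-4345 - 9*(-8 - 21))/(w + (-38*10 + 1283)/(-1284 + E(-19))) = (-4345 - 9*(-8 - 21))/(880 + (-38*10 + 1283)/(-1284 + (-19)²)) = (-4345 - 9*(-29))/(880 + (-380 + 1283)/(-1284 + 361)) = (-4345 + 261)/(880 + 903/(-923)) = -4084/(880 + 903*(-1/923)) = -4084/(880 - 903/923) = -4084/811337/923 = -4084*923/811337 = -3769532/811337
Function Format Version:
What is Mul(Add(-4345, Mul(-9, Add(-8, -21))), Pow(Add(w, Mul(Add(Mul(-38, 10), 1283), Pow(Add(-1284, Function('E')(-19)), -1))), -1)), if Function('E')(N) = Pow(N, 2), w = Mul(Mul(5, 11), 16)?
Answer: Rational(-3769532, 811337) ≈ -4.6461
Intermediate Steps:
w = 880 (w = Mul(55, 16) = 880)
Mul(Add(-4345, Mul(-9, Add(-8, -21))), Pow(Add(w, Mul(Add(Mul(-38, 10), 1283), Pow(Add(-1284, Function('E')(-19)), -1))), -1)) = Mul(Add(-4345, Mul(-9, Add(-8, -21))), Pow(Add(880, Mul(Add(Mul(-38, 10), 1283), Pow(Add(-1284, Pow(-19, 2)), -1))), -1)) = Mul(Add(-4345, Mul(-9, -29)), Pow(Add(880, Mul(Add(-380, 1283), Pow(Add(-1284, 361), -1))), -1)) = Mul(Add(-4345, 261), Pow(Add(880, Mul(903, Pow(-923, -1))), -1)) = Mul(-4084, Pow(Add(880, Mul(903, Rational(-1, 923))), -1)) = Mul(-4084, Pow(Add(880, Rational(-903, 923)), -1)) = Mul(-4084, Pow(Rational(811337, 923), -1)) = Mul(-4084, Rational(923, 811337)) = Rational(-3769532, 811337)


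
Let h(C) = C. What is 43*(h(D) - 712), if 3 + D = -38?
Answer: -32379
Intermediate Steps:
D = -41 (D = -3 - 38 = -41)
43*(h(D) - 712) = 43*(-41 - 712) = 43*(-753) = -32379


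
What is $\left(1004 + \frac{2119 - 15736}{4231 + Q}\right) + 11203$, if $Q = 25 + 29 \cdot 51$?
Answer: $\frac{69993528}{5735} \approx 12205.0$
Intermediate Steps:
$Q = 1504$ ($Q = 25 + 1479 = 1504$)
$\left(1004 + \frac{2119 - 15736}{4231 + Q}\right) + 11203 = \left(1004 + \frac{2119 - 15736}{4231 + 1504}\right) + 11203 = \left(1004 - \frac{13617}{5735}\right) + 11203 = \frac{5744323}{5735} + 11203 = \frac{69993528}{5735}$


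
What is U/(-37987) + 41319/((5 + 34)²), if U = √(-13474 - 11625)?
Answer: 4591/169 - I*√25099/37987 ≈ 27.166 - 0.0041706*I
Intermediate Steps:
U = I*√25099 (U = √(-25099) = I*√25099 ≈ 158.43*I)
U/(-37987) + 41319/((5 + 34)²) = (I*√25099)/(-37987) + 41319/((5 + 34)²) = (I*√25099)*(-1/37987) + 41319/(39²) = -I*√25099/37987 + 41319/1521 = -I*√25099/37987 + 41319*(1/1521) = -I*√25099/37987 + 4591/169 = 4591/169 - I*√25099/37987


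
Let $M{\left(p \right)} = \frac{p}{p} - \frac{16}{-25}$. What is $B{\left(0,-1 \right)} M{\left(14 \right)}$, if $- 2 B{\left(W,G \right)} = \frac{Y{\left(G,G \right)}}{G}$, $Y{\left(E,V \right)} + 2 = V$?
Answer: $- \frac{123}{50} \approx -2.46$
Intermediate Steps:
$Y{\left(E,V \right)} = -2 + V$
$M{\left(p \right)} = \frac{41}{25}$ ($M{\left(p \right)} = 1 - - \frac{16}{25} = 1 + \frac{16}{25} = \frac{41}{25}$)
$B{\left(W,G \right)} = - \frac{-2 + G}{2 G}$ ($B{\left(W,G \right)} = - \frac{\left(-2 + G\right) \frac{1}{G}}{2} = - \frac{\frac{1}{G} \left(-2 + G\right)}{2} = - \frac{-2 + G}{2 G}$)
$B{\left(0,-1 \right)} M{\left(14 \right)} = \frac{2 - -1}{2 \left(-1\right)} \frac{41}{25} = \frac{1}{2} \left(-1\right) \left(2 + 1\right) \frac{41}{25} = \frac{1}{2} \left(-1\right) 3 \cdot \frac{41}{25} = \left(- \frac{3}{2}\right) \frac{41}{25} = - \frac{123}{50}$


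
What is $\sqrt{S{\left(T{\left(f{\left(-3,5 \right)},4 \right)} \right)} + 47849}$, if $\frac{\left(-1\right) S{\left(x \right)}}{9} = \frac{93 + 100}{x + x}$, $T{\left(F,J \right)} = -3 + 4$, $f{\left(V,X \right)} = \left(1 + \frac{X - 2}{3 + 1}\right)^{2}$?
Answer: $\frac{\sqrt{187922}}{2} \approx 216.75$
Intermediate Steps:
$f{\left(V,X \right)} = \left(\frac{1}{2} + \frac{X}{4}\right)^{2}$ ($f{\left(V,X \right)} = \left(1 + \frac{-2 + X}{4}\right)^{2} = \left(1 + \left(-2 + X\right) \frac{1}{4}\right)^{2} = \left(1 + \left(- \frac{1}{2} + \frac{X}{4}\right)\right)^{2} = \left(\frac{1}{2} + \frac{X}{4}\right)^{2}$)
$T{\left(F,J \right)} = 1$
$S{\left(x \right)} = - \frac{1737}{2 x}$ ($S{\left(x \right)} = - 9 \frac{93 + 100}{x + x} = - 9 \frac{193}{2 x} = - \frac{1737}{2 x}$)
$\sqrt{S{\left(T{\left(f{\left(-3,5 \right)},4 \right)} \right)} + 47849} = \sqrt{- \frac{1737}{2 \cdot 1} + 47849} = \sqrt{\left(- \frac{1737}{2}\right) 1 + 47849} = \sqrt{- \frac{1737}{2} + 47849} = \sqrt{\frac{93961}{2}} = \frac{\sqrt{187922}}{2}$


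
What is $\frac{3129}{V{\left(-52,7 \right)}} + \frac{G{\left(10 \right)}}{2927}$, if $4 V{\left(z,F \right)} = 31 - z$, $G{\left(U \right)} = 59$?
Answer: $\frac{36639229}{242941} \approx 150.82$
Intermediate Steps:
$V{\left(z,F \right)} = \frac{31}{4} - \frac{z}{4}$ ($V{\left(z,F \right)} = \frac{31 - z}{4} = \frac{31}{4} - \frac{z}{4}$)
$\frac{3129}{V{\left(-52,7 \right)}} + \frac{G{\left(10 \right)}}{2927} = \frac{3129}{\frac{31}{4} - -13} + \frac{59}{2927} = \frac{3129}{\frac{31}{4} + 13} + 59 \cdot \frac{1}{2927} = \frac{3129}{\frac{83}{4}} + \frac{59}{2927} = 3129 \cdot \frac{4}{83} + \frac{59}{2927} = \frac{12516}{83} + \frac{59}{2927} = \frac{36639229}{242941}$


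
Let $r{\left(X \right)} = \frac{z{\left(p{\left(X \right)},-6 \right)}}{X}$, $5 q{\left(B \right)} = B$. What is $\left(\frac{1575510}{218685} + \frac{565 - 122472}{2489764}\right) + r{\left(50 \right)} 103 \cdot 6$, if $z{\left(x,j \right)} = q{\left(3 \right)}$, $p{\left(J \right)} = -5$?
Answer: $\frac{66115069420887}{4537283669500} \approx 14.572$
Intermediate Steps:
$q{\left(B \right)} = \frac{B}{5}$
$z{\left(x,j \right)} = \frac{3}{5}$ ($z{\left(x,j \right)} = \frac{1}{5} \cdot 3 = \frac{3}{5}$)
$r{\left(X \right)} = \frac{3}{5 X}$
$\left(\frac{1575510}{218685} + \frac{565 - 122472}{2489764}\right) + r{\left(50 \right)} 103 \cdot 6 = \left(\frac{1575510}{218685} + \frac{565 - 122472}{2489764}\right) + \frac{3}{5 \cdot 50} \cdot 103 \cdot 6 = \left(1575510 \cdot \frac{1}{218685} + \left(565 - 122472\right) \frac{1}{2489764}\right) + \frac{3}{5} \cdot \frac{1}{50} \cdot 618 = \left(\frac{105034}{14579} - \frac{121907}{2489764}\right) + \frac{3}{250} \cdot 618 = \left(\frac{105034}{14579} - \frac{121907}{2489764}\right) + \frac{927}{125} = \frac{259732589823}{36298269356} + \frac{927}{125} = \frac{66115069420887}{4537283669500}$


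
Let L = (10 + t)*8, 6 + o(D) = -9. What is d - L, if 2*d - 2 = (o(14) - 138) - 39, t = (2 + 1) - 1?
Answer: -191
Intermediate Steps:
o(D) = -15 (o(D) = -6 - 9 = -15)
t = 2 (t = 3 - 1 = 2)
d = -95 (d = 1 + ((-15 - 138) - 39)/2 = 1 + (-153 - 39)/2 = 1 + (½)*(-192) = 1 - 96 = -95)
L = 96 (L = (10 + 2)*8 = 12*8 = 96)
d - L = -95 - 1*96 = -95 - 96 = -191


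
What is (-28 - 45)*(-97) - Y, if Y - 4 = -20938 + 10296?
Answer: 17719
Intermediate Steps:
Y = -10638 (Y = 4 + (-20938 + 10296) = 4 - 10642 = -10638)
(-28 - 45)*(-97) - Y = (-28 - 45)*(-97) - 1*(-10638) = -73*(-97) + 10638 = 7081 + 10638 = 17719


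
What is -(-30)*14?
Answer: 420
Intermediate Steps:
-(-30)*14 = -30*(-1)*14 = 30*14 = 420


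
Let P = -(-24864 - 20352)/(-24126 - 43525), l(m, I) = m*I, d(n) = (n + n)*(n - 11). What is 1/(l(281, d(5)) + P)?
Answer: -67651/1140641076 ≈ -5.9310e-5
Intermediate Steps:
d(n) = 2*n*(-11 + n) (d(n) = (2*n)*(-11 + n) = 2*n*(-11 + n))
l(m, I) = I*m
P = -45216/67651 (P = -(-45216)/(-67651) = -(-45216)*(-1)/67651 = -1*45216/67651 = -45216/67651 ≈ -0.66837)
1/(l(281, d(5)) + P) = 1/((2*5*(-11 + 5))*281 - 45216/67651) = 1/((2*5*(-6))*281 - 45216/67651) = 1/(-60*281 - 45216/67651) = 1/(-16860 - 45216/67651) = 1/(-1140641076/67651) = -67651/1140641076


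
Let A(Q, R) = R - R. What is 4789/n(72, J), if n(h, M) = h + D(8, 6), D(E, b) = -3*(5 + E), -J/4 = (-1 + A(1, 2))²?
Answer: 4789/33 ≈ 145.12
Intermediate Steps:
A(Q, R) = 0
J = -4 (J = -4*(-1 + 0)² = -4*(-1)² = -4*1 = -4)
D(E, b) = -15 - 3*E
n(h, M) = -39 + h (n(h, M) = h + (-15 - 3*8) = h + (-15 - 24) = h - 39 = -39 + h)
4789/n(72, J) = 4789/(-39 + 72) = 4789/33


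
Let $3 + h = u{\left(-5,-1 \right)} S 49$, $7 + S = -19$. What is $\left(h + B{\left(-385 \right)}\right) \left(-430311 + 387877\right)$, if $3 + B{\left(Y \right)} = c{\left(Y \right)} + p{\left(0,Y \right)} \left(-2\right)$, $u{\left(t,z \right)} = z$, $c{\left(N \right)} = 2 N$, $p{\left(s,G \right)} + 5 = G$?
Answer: $-54230652$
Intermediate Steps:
$S = -26$ ($S = -7 - 19 = -26$)
$p{\left(s,G \right)} = -5 + G$
$h = 1271$ ($h = -3 + \left(-1\right) \left(-26\right) 49 = -3 + 26 \cdot 49 = -3 + 1274 = 1271$)
$B{\left(Y \right)} = 7$ ($B{\left(Y \right)} = -3 + \left(2 Y + \left(-5 + Y\right) \left(-2\right)\right) = -3 + \left(2 Y - \left(-10 + 2 Y\right)\right) = -3 + 10 = 7$)
$\left(h + B{\left(-385 \right)}\right) \left(-430311 + 387877\right) = \left(1271 + 7\right) \left(-430311 + 387877\right) = 1278 \left(-42434\right) = -54230652$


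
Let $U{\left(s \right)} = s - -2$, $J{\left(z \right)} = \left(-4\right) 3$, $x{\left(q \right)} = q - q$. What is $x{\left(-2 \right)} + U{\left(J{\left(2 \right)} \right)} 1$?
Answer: $-10$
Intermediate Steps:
$x{\left(q \right)} = 0$
$J{\left(z \right)} = -12$
$U{\left(s \right)} = 2 + s$ ($U{\left(s \right)} = s + 2 = 2 + s$)
$x{\left(-2 \right)} + U{\left(J{\left(2 \right)} \right)} 1 = 0 + \left(2 - 12\right) 1 = 0 - 10 = -10$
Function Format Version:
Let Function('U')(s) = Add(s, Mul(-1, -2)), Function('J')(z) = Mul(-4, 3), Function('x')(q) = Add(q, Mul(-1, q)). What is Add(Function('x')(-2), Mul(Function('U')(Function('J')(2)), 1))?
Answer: -10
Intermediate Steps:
Function('x')(q) = 0
Function('J')(z) = -12
Function('U')(s) = Add(2, s) (Function('U')(s) = Add(s, 2) = Add(2, s))
Add(Function('x')(-2), Mul(Function('U')(Function('J')(2)), 1)) = Add(0, Mul(Add(2, -12), 1)) = Add(0, Mul(-10, 1)) = Add(0, -10) = -10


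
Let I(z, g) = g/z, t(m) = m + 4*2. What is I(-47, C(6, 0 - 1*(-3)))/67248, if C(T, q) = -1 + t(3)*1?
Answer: -5/1580328 ≈ -3.1639e-6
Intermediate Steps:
t(m) = 8 + m (t(m) = m + 8 = 8 + m)
C(T, q) = 10 (C(T, q) = -1 + (8 + 3)*1 = -1 + 11*1 = -1 + 11 = 10)
I(-47, C(6, 0 - 1*(-3)))/67248 = (10/(-47))/67248 = (10*(-1/47))*(1/67248) = -10/47*1/67248 = -5/1580328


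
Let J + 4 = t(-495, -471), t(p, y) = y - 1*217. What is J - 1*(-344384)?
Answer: 343692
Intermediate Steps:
t(p, y) = -217 + y (t(p, y) = y - 217 = -217 + y)
J = -692 (J = -4 + (-217 - 471) = -4 - 688 = -692)
J - 1*(-344384) = -692 - 1*(-344384) = -692 + 344384 = 343692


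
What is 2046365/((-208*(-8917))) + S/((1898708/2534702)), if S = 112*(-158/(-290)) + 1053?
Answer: 189990705563153769/127658075439440 ≈ 1488.3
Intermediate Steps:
S = 161533/145 (S = 112*(-158*(-1/290)) + 1053 = 112*(79/145) + 1053 = 8848/145 + 1053 = 161533/145 ≈ 1114.0)
2046365/((-208*(-8917))) + S/((1898708/2534702)) = 2046365/((-208*(-8917))) + 161533/(145*((1898708/2534702))) = 2046365/1854736 + 161533/(145*((1898708*(1/2534702)))) = 2046365*(1/1854736) + 161533/(145*(949354/1267351)) = 2046365/1854736 + (161533/145)*(1267351/949354) = 2046365/1854736 + 204719009083/137656330 = 189990705563153769/127658075439440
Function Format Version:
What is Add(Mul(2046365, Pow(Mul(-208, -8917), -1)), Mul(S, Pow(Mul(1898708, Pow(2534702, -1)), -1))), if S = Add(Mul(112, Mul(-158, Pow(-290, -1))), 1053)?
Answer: Rational(189990705563153769, 127658075439440) ≈ 1488.3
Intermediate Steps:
S = Rational(161533, 145) (S = Add(Mul(112, Mul(-158, Rational(-1, 290))), 1053) = Add(Mul(112, Rational(79, 145)), 1053) = Add(Rational(8848, 145), 1053) = Rational(161533, 145) ≈ 1114.0)
Add(Mul(2046365, Pow(Mul(-208, -8917), -1)), Mul(S, Pow(Mul(1898708, Pow(2534702, -1)), -1))) = Add(Mul(2046365, Pow(Mul(-208, -8917), -1)), Mul(Rational(161533, 145), Pow(Mul(1898708, Pow(2534702, -1)), -1))) = Add(Mul(2046365, Pow(1854736, -1)), Mul(Rational(161533, 145), Pow(Mul(1898708, Rational(1, 2534702)), -1))) = Add(Mul(2046365, Rational(1, 1854736)), Mul(Rational(161533, 145), Pow(Rational(949354, 1267351), -1))) = Add(Rational(2046365, 1854736), Mul(Rational(161533, 145), Rational(1267351, 949354))) = Add(Rational(2046365, 1854736), Rational(204719009083, 137656330)) = Rational(189990705563153769, 127658075439440)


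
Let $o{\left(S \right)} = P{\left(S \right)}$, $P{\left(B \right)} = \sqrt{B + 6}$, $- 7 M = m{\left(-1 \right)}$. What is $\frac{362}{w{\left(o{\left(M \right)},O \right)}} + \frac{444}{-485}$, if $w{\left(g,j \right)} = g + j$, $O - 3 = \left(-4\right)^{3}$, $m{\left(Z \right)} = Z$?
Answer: $- \frac{43257083}{6305970} - \frac{181 \sqrt{301}}{13002} \approx -7.1012$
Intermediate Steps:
$M = \frac{1}{7}$ ($M = \left(- \frac{1}{7}\right) \left(-1\right) = \frac{1}{7} \approx 0.14286$)
$P{\left(B \right)} = \sqrt{6 + B}$
$o{\left(S \right)} = \sqrt{6 + S}$
$O = -61$ ($O = 3 + \left(-4\right)^{3} = 3 - 64 = -61$)
$\frac{362}{w{\left(o{\left(M \right)},O \right)}} + \frac{444}{-485} = \frac{362}{\sqrt{6 + \frac{1}{7}} - 61} + \frac{444}{-485} = \frac{362}{\sqrt{\frac{43}{7}} - 61} + 444 \left(- \frac{1}{485}\right) = \frac{362}{\frac{\sqrt{301}}{7} - 61} - \frac{444}{485} = \frac{362}{-61 + \frac{\sqrt{301}}{7}} - \frac{444}{485} = - \frac{444}{485} + \frac{362}{-61 + \frac{\sqrt{301}}{7}}$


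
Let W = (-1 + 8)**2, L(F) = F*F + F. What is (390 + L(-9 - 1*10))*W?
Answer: 35868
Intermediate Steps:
L(F) = F + F**2 (L(F) = F**2 + F = F + F**2)
W = 49 (W = 7**2 = 49)
(390 + L(-9 - 1*10))*W = (390 + (-9 - 1*10)*(1 + (-9 - 1*10)))*49 = (390 + (-9 - 10)*(1 + (-9 - 10)))*49 = (390 - 19*(1 - 19))*49 = (390 - 19*(-18))*49 = (390 + 342)*49 = 732*49 = 35868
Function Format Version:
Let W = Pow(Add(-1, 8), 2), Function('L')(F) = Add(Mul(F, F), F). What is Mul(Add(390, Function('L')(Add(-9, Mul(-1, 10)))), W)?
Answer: 35868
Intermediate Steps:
Function('L')(F) = Add(F, Pow(F, 2)) (Function('L')(F) = Add(Pow(F, 2), F) = Add(F, Pow(F, 2)))
W = 49 (W = Pow(7, 2) = 49)
Mul(Add(390, Function('L')(Add(-9, Mul(-1, 10)))), W) = Mul(Add(390, Mul(Add(-9, Mul(-1, 10)), Add(1, Add(-9, Mul(-1, 10))))), 49) = Mul(Add(390, Mul(Add(-9, -10), Add(1, Add(-9, -10)))), 49) = Mul(Add(390, Mul(-19, Add(1, -19))), 49) = Mul(Add(390, Mul(-19, -18)), 49) = Mul(Add(390, 342), 49) = Mul(732, 49) = 35868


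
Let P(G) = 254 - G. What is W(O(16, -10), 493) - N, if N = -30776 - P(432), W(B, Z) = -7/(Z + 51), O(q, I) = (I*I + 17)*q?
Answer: 16645305/544 ≈ 30598.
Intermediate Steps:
O(q, I) = q*(17 + I**2) (O(q, I) = (I**2 + 17)*q = (17 + I**2)*q = q*(17 + I**2))
W(B, Z) = -7/(51 + Z)
N = -30598 (N = -30776 - (254 - 1*432) = -30776 - (254 - 432) = -30776 - 1*(-178) = -30776 + 178 = -30598)
W(O(16, -10), 493) - N = -7/(51 + 493) - 1*(-30598) = -7/544 + 30598 = 16645305/544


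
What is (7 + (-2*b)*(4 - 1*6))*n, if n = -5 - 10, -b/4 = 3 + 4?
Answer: 1575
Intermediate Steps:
b = -28 (b = -4*(3 + 4) = -4*7 = -28)
n = -15
(7 + (-2*b)*(4 - 1*6))*n = (7 + (-2*(-28))*(4 - 1*6))*(-15) = (7 + 56*(4 - 6))*(-15) = (7 + 56*(-2))*(-15) = (7 - 112)*(-15) = -105*(-15) = 1575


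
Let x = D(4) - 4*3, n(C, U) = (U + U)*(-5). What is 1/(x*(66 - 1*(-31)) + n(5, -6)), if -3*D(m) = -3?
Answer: -1/1007 ≈ -0.00099305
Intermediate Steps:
n(C, U) = -10*U (n(C, U) = (2*U)*(-5) = -10*U)
D(m) = 1 (D(m) = -⅓*(-3) = 1)
x = -11 (x = 1 - 4*3 = 1 - 12 = -11)
1/(x*(66 - 1*(-31)) + n(5, -6)) = 1/(-11*(66 - 1*(-31)) - 10*(-6)) = 1/(-11*(66 + 31) + 60) = 1/(-11*97 + 60) = 1/(-1067 + 60) = 1/(-1007) = -1/1007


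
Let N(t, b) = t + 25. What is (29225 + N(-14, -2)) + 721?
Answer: 29957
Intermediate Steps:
N(t, b) = 25 + t
(29225 + N(-14, -2)) + 721 = (29225 + (25 - 14)) + 721 = (29225 + 11) + 721 = 29236 + 721 = 29957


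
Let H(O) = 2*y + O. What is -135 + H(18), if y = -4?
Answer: -125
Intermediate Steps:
H(O) = -8 + O (H(O) = 2*(-4) + O = -8 + O)
-135 + H(18) = -135 + (-8 + 18) = -135 + 10 = -125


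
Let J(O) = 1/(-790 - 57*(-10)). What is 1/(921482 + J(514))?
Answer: 220/202726039 ≈ 1.0852e-6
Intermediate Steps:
J(O) = -1/220 (J(O) = 1/(-790 + 570) = 1/(-220) = -1/220)
1/(921482 + J(514)) = 1/(921482 - 1/220) = 1/(202726039/220) = 220/202726039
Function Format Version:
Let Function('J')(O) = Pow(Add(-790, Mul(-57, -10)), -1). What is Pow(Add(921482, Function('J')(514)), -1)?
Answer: Rational(220, 202726039) ≈ 1.0852e-6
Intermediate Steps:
Function('J')(O) = Rational(-1, 220) (Function('J')(O) = Pow(Add(-790, 570), -1) = Pow(-220, -1) = Rational(-1, 220))
Pow(Add(921482, Function('J')(514)), -1) = Pow(Add(921482, Rational(-1, 220)), -1) = Pow(Rational(202726039, 220), -1) = Rational(220, 202726039)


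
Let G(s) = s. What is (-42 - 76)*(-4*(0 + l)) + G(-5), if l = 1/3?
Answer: 457/3 ≈ 152.33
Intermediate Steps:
l = ⅓ (l = 1*(⅓) = ⅓ ≈ 0.33333)
(-42 - 76)*(-4*(0 + l)) + G(-5) = (-42 - 76)*(-4*(0 + ⅓)) - 5 = -(-472)/3 - 5 = -118*(-4/3) - 5 = 472/3 - 5 = 457/3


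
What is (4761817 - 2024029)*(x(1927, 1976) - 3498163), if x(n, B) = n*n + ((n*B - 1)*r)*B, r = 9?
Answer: 185395498946202600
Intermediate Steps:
x(n, B) = n² + B*(-9 + 9*B*n) (x(n, B) = n*n + ((n*B - 1)*9)*B = n² + ((B*n - 1)*9)*B = n² + ((-1 + B*n)*9)*B = n² + (-9 + 9*B*n)*B = n² + B*(-9 + 9*B*n))
(4761817 - 2024029)*(x(1927, 1976) - 3498163) = (4761817 - 2024029)*((1927² - 9*1976 + 9*1927*1976²) - 3498163) = 2737788*((3713329 - 17784 + 9*1927*3904576) - 3498163) = 2737788*((3713329 - 17784 + 67717061568) - 3498163) = 2737788*(67720757113 - 3498163) = 2737788*67717258950 = 185395498946202600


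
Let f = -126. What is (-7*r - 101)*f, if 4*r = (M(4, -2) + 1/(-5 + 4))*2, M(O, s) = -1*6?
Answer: 9639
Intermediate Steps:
M(O, s) = -6
r = -7/2 (r = ((-6 + 1/(-5 + 4))*2)/4 = ((-6 + 1/(-1))*2)/4 = ((-6 - 1)*2)/4 = (-7*2)/4 = (¼)*(-14) = -7/2 ≈ -3.5000)
(-7*r - 101)*f = (-7*(-7/2) - 101)*(-126) = (49/2 - 101)*(-126) = -153/2*(-126) = 9639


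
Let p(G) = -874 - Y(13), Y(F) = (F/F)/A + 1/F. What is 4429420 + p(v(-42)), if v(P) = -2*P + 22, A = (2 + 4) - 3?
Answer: 172713278/39 ≈ 4.4285e+6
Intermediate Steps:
A = 3 (A = 6 - 3 = 3)
v(P) = 22 - 2*P
Y(F) = ⅓ + 1/F (Y(F) = (F/F)/3 + 1/F = 1*(⅓) + 1/F = ⅓ + 1/F)
p(G) = -34102/39 (p(G) = -874 - (3 + 13)/(3*13) = -874 - 16/(3*13) = -874 - 1*16/39 = -874 - 16/39 = -34102/39)
4429420 + p(v(-42)) = 4429420 - 34102/39 = 172713278/39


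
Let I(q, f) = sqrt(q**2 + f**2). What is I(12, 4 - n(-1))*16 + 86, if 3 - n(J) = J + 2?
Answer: 86 + 32*sqrt(37) ≈ 280.65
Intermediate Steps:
n(J) = 1 - J (n(J) = 3 - (J + 2) = 3 - (2 + J) = 3 + (-2 - J) = 1 - J)
I(q, f) = sqrt(f**2 + q**2)
I(12, 4 - n(-1))*16 + 86 = sqrt((4 - (1 - 1*(-1)))**2 + 12**2)*16 + 86 = sqrt((4 - (1 + 1))**2 + 144)*16 + 86 = sqrt((4 - 1*2)**2 + 144)*16 + 86 = sqrt((4 - 2)**2 + 144)*16 + 86 = sqrt(2**2 + 144)*16 + 86 = sqrt(4 + 144)*16 + 86 = sqrt(148)*16 + 86 = (2*sqrt(37))*16 + 86 = 32*sqrt(37) + 86 = 86 + 32*sqrt(37)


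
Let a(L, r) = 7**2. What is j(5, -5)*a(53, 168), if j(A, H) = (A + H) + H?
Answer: -245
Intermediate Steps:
a(L, r) = 49
j(A, H) = A + 2*H
j(5, -5)*a(53, 168) = (5 + 2*(-5))*49 = (5 - 10)*49 = -5*49 = -245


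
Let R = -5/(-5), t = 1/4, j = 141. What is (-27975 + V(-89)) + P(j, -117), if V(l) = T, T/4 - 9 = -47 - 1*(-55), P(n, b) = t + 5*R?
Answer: -111607/4 ≈ -27902.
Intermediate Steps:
t = 1/4 ≈ 0.25000
R = 1 (R = -5*(-1/5) = 1)
P(n, b) = 21/4 (P(n, b) = 1/4 + 5*1 = 1/4 + 5 = 21/4)
T = 68 (T = 36 + 4*(-47 - 1*(-55)) = 36 + 4*(-47 + 55) = 36 + 4*8 = 36 + 32 = 68)
V(l) = 68
(-27975 + V(-89)) + P(j, -117) = (-27975 + 68) + 21/4 = -27907 + 21/4 = -111607/4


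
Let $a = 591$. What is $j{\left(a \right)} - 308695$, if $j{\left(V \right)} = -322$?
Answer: $-309017$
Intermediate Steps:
$j{\left(a \right)} - 308695 = -322 - 308695 = -309017$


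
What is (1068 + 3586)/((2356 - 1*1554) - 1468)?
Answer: -2327/333 ≈ -6.9880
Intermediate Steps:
(1068 + 3586)/((2356 - 1*1554) - 1468) = 4654/((2356 - 1554) - 1468) = 4654/(802 - 1468) = 4654/(-666) = 4654*(-1/666) = -2327/333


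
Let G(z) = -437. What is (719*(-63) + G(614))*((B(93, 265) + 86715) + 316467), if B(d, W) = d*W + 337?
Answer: -19581652376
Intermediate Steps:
B(d, W) = 337 + W*d (B(d, W) = W*d + 337 = 337 + W*d)
(719*(-63) + G(614))*((B(93, 265) + 86715) + 316467) = (719*(-63) - 437)*(((337 + 265*93) + 86715) + 316467) = (-45297 - 437)*(((337 + 24645) + 86715) + 316467) = -45734*((24982 + 86715) + 316467) = -45734*(111697 + 316467) = -45734*428164 = -19581652376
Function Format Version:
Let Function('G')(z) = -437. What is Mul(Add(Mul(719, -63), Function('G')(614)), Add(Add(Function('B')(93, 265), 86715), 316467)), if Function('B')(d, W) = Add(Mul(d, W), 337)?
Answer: -19581652376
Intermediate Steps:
Function('B')(d, W) = Add(337, Mul(W, d)) (Function('B')(d, W) = Add(Mul(W, d), 337) = Add(337, Mul(W, d)))
Mul(Add(Mul(719, -63), Function('G')(614)), Add(Add(Function('B')(93, 265), 86715), 316467)) = Mul(Add(Mul(719, -63), -437), Add(Add(Add(337, Mul(265, 93)), 86715), 316467)) = Mul(Add(-45297, -437), Add(Add(Add(337, 24645), 86715), 316467)) = Mul(-45734, Add(Add(24982, 86715), 316467)) = Mul(-45734, Add(111697, 316467)) = Mul(-45734, 428164) = -19581652376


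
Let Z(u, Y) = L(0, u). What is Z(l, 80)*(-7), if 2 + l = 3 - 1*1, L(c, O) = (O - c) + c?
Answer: 0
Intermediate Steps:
L(c, O) = O
l = 0 (l = -2 + (3 - 1*1) = -2 + (3 - 1) = -2 + 2 = 0)
Z(u, Y) = u
Z(l, 80)*(-7) = 0*(-7) = 0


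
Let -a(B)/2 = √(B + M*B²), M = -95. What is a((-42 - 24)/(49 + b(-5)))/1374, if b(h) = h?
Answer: -I*√861/1374 ≈ -0.021356*I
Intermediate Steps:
a(B) = -2*√(B - 95*B²)
a((-42 - 24)/(49 + b(-5)))/1374 = -2*√(1 - 95*(-42 - 24)/(49 - 5))*(√(-42 - 24)/√(49 - 5))/1374 = -2*√(1 - (-6270)/44)*(I*√6/2)*(1/1374) = -2*I*√861/2*(1/1374) = -I*√861*(1/1374) = -I*√861/1374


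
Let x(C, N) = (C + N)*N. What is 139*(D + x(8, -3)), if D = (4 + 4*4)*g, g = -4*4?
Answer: -46565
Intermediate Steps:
g = -16
x(C, N) = N*(C + N)
D = -320 (D = (4 + 4*4)*(-16) = (4 + 16)*(-16) = 20*(-16) = -320)
139*(D + x(8, -3)) = 139*(-320 - 3*(8 - 3)) = 139*(-320 - 3*5) = 139*(-320 - 15) = 139*(-335) = -46565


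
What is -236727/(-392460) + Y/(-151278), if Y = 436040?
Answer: -22552778549/9895093980 ≈ -2.2792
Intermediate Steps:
-236727/(-392460) + Y/(-151278) = -236727/(-392460) + 436040/(-151278) = -236727*(-1/392460) + 436040*(-1/151278) = 78909/130820 - 218020/75639 = -22552778549/9895093980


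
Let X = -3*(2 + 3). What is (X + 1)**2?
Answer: 196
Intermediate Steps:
X = -15 (X = -3*5 = -15)
(X + 1)**2 = (-15 + 1)**2 = (-14)**2 = 196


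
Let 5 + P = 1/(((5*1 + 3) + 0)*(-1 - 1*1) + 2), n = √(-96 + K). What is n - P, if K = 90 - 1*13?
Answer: 71/14 + I*√19 ≈ 5.0714 + 4.3589*I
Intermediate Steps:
K = 77 (K = 90 - 13 = 77)
n = I*√19 (n = √(-96 + 77) = √(-19) = I*√19 ≈ 4.3589*I)
P = -71/14 (P = -5 + 1/(((5*1 + 3) + 0)*(-1 - 1*1) + 2) = -5 + 1/(((5 + 3) + 0)*(-1 - 1) + 2) = -5 + 1/((8 + 0)*(-2) + 2) = -5 + 1/(8*(-2) + 2) = -5 + 1/(-16 + 2) = -5 + 1/(-14) = -5 - 1/14 = -71/14 ≈ -5.0714)
n - P = I*√19 - 1*(-71/14) = I*√19 + 71/14 = 71/14 + I*√19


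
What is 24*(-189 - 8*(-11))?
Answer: -2424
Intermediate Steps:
24*(-189 - 8*(-11)) = 24*(-189 - 1*(-88)) = 24*(-189 + 88) = 24*(-101) = -2424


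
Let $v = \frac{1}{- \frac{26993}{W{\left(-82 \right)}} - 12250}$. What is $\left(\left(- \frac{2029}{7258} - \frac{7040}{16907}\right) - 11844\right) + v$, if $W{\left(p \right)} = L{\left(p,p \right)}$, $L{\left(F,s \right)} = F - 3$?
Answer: $- \frac{134017886623442279}{11314590619322} \approx -11845.0$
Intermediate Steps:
$L{\left(F,s \right)} = -3 + F$ ($L{\left(F,s \right)} = F - 3 = -3 + F$)
$W{\left(p \right)} = -3 + p$
$v = - \frac{85}{1014257}$ ($v = \frac{1}{- \frac{26993}{-3 - 82} - 12250} = \frac{1}{- \frac{26993}{-85} - 12250} = \frac{1}{\left(-26993\right) \left(- \frac{1}{85}\right) - 12250} = \frac{1}{\frac{26993}{85} - 12250} = \frac{1}{- \frac{1014257}{85}} = - \frac{85}{1014257} \approx -8.3805 \cdot 10^{-5}$)
$\left(\left(- \frac{2029}{7258} - \frac{7040}{16907}\right) - 11844\right) + v = \left(\left(- \frac{2029}{7258} - \frac{7040}{16907}\right) - 11844\right) - \frac{85}{1014257} = \left(\left(\left(-2029\right) \frac{1}{7258} - \frac{640}{1537}\right) - 11844\right) - \frac{85}{1014257} = \left(\left(- \frac{2029}{7258} - \frac{640}{1537}\right) - 11844\right) - \frac{85}{1014257} = \left(- \frac{7763693}{11155546} - 11844\right) - \frac{85}{1014257} = - \frac{132134050517}{11155546} - \frac{85}{1014257} = - \frac{134017886623442279}{11314590619322}$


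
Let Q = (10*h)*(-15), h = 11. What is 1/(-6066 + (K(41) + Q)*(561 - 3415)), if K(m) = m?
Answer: 1/4586020 ≈ 2.1805e-7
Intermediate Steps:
Q = -1650 (Q = (10*11)*(-15) = 110*(-15) = -1650)
1/(-6066 + (K(41) + Q)*(561 - 3415)) = 1/(-6066 + (41 - 1650)*(561 - 3415)) = 1/(-6066 - 1609*(-2854)) = 1/(-6066 + 4592086) = 1/4586020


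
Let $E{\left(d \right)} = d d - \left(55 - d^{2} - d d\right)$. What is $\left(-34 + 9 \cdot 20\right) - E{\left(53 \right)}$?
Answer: $-8226$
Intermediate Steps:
$E{\left(d \right)} = -55 + 3 d^{2}$ ($E{\left(d \right)} = d^{2} + \left(\left(d^{2} + d^{2}\right) - 55\right) = d^{2} + \left(2 d^{2} - 55\right) = d^{2} + \left(-55 + 2 d^{2}\right) = -55 + 3 d^{2}$)
$\left(-34 + 9 \cdot 20\right) - E{\left(53 \right)} = \left(-34 + 9 \cdot 20\right) - \left(-55 + 3 \cdot 53^{2}\right) = \left(-34 + 180\right) - \left(-55 + 3 \cdot 2809\right) = 146 - \left(-55 + 8427\right) = 146 - 8372 = -8226$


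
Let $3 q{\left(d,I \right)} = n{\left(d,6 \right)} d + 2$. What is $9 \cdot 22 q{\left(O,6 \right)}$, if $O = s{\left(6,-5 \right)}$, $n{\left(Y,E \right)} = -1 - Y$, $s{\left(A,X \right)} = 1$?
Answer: $0$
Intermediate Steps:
$O = 1$
$q{\left(d,I \right)} = \frac{2}{3} + \frac{d \left(-1 - d\right)}{3}$ ($q{\left(d,I \right)} = \frac{\left(-1 - d\right) d + 2}{3} = \frac{d \left(-1 - d\right) + 2}{3} = \frac{2 + d \left(-1 - d\right)}{3} = \frac{2}{3} + \frac{d \left(-1 - d\right)}{3}$)
$9 \cdot 22 q{\left(O,6 \right)} = 9 \cdot 22 \left(\frac{2}{3} - \frac{1 + 1}{3}\right) = 198 \left(\frac{2}{3} - \frac{1}{3} \cdot 2\right) = 198 \left(\frac{2}{3} - \frac{2}{3}\right) = 198 \cdot 0 = 0$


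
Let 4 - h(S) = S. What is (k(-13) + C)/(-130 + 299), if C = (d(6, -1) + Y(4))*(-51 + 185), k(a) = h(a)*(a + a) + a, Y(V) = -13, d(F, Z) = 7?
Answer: -1259/169 ≈ -7.4497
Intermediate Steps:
h(S) = 4 - S
k(a) = a + 2*a*(4 - a) (k(a) = (4 - a)*(a + a) + a = (4 - a)*(2*a) + a = 2*a*(4 - a) + a = a + 2*a*(4 - a))
C = -804 (C = (7 - 13)*(-51 + 185) = -6*134 = -804)
(k(-13) + C)/(-130 + 299) = (-13*(9 - 2*(-13)) - 804)/(-130 + 299) = (-13*(9 + 26) - 804)/169 = (-13*35 - 804)*(1/169) = (-455 - 804)*(1/169) = -1259*1/169 = -1259/169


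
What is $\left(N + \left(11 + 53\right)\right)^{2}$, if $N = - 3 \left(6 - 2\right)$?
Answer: $2704$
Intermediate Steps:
$N = -12$ ($N = \left(-3\right) 4 = -12$)
$\left(N + \left(11 + 53\right)\right)^{2} = \left(-12 + \left(11 + 53\right)\right)^{2} = \left(-12 + 64\right)^{2} = 52^{2} = 2704$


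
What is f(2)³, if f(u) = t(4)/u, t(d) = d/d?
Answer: ⅛ ≈ 0.12500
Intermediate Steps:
t(d) = 1
f(u) = 1/u
f(2)³ = (1/2)³ = (½)³ = ⅛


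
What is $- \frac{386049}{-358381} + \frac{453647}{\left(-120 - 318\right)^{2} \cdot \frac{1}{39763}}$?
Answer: $\frac{6464681585139197}{68753244564} \approx 94027.0$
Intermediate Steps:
$- \frac{386049}{-358381} + \frac{453647}{\left(-120 - 318\right)^{2} \cdot \frac{1}{39763}} = \left(-386049\right) \left(- \frac{1}{358381}\right) + \frac{453647}{\left(-438\right)^{2} \cdot \frac{1}{39763}} = \frac{386049}{358381} + \frac{453647}{191844 \cdot \frac{1}{39763}} = \frac{386049}{358381} + \frac{453647}{\frac{191844}{39763}} = \frac{386049}{358381} + 453647 \cdot \frac{39763}{191844} = \frac{386049}{358381} + \frac{18038365661}{191844} = \frac{6464681585139197}{68753244564}$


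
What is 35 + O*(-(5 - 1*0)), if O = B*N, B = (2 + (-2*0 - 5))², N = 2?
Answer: -55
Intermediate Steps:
B = 9 (B = (2 + (0 - 5))² = (2 - 5)² = (-3)² = 9)
O = 18 (O = 9*2 = 18)
35 + O*(-(5 - 1*0)) = 35 + 18*(-(5 - 1*0)) = 35 + 18*(-(5 + 0)) = 35 + 18*(-1*5) = 35 + 18*(-5) = 35 - 90 = -55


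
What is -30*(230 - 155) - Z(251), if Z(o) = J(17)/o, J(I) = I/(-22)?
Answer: -12424483/5522 ≈ -2250.0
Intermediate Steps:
J(I) = -I/22 (J(I) = I*(-1/22) = -I/22)
Z(o) = -17/(22*o) (Z(o) = (-1/22*17)/o = -17/(22*o))
-30*(230 - 155) - Z(251) = -30*(230 - 155) - (-17)/(22*251) = -30*75 - (-17)/(22*251) = -2250 - 1*(-17/5522) = -2250 + 17/5522 = -12424483/5522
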